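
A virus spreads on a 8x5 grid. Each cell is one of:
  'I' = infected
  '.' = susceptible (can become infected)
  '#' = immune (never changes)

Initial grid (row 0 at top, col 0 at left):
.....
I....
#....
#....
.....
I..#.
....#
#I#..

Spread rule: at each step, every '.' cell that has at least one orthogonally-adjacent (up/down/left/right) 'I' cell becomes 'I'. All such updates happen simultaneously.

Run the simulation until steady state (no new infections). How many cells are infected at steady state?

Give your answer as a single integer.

Answer: 34

Derivation:
Step 0 (initial): 3 infected
Step 1: +6 new -> 9 infected
Step 2: +6 new -> 15 infected
Step 3: +6 new -> 21 infected
Step 4: +6 new -> 27 infected
Step 5: +5 new -> 32 infected
Step 6: +2 new -> 34 infected
Step 7: +0 new -> 34 infected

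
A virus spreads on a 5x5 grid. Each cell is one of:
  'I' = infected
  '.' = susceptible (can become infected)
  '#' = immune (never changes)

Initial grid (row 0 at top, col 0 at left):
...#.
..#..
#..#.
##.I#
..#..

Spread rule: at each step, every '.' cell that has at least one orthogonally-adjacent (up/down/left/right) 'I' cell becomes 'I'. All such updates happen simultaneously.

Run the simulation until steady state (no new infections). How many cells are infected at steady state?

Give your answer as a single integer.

Step 0 (initial): 1 infected
Step 1: +2 new -> 3 infected
Step 2: +2 new -> 5 infected
Step 3: +1 new -> 6 infected
Step 4: +1 new -> 7 infected
Step 5: +2 new -> 9 infected
Step 6: +2 new -> 11 infected
Step 7: +0 new -> 11 infected

Answer: 11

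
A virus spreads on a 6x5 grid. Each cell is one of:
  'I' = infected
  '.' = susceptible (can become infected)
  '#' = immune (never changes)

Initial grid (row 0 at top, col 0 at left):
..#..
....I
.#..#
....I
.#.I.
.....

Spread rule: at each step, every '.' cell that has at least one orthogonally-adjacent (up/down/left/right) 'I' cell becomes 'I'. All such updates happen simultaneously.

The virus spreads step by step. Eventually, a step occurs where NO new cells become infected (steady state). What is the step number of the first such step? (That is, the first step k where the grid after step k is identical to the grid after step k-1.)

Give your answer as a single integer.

Step 0 (initial): 3 infected
Step 1: +6 new -> 9 infected
Step 2: +6 new -> 15 infected
Step 3: +4 new -> 19 infected
Step 4: +4 new -> 23 infected
Step 5: +3 new -> 26 infected
Step 6: +0 new -> 26 infected

Answer: 6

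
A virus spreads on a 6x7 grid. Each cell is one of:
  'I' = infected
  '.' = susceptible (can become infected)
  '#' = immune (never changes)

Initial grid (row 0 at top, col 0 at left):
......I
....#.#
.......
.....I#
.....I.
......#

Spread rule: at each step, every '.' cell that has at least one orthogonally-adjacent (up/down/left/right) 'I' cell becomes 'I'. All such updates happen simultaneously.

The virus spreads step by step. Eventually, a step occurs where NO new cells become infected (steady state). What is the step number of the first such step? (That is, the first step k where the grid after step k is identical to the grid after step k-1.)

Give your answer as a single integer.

Step 0 (initial): 3 infected
Step 1: +6 new -> 9 infected
Step 2: +7 new -> 16 infected
Step 3: +5 new -> 21 infected
Step 4: +6 new -> 27 infected
Step 5: +6 new -> 33 infected
Step 6: +4 new -> 37 infected
Step 7: +1 new -> 38 infected
Step 8: +0 new -> 38 infected

Answer: 8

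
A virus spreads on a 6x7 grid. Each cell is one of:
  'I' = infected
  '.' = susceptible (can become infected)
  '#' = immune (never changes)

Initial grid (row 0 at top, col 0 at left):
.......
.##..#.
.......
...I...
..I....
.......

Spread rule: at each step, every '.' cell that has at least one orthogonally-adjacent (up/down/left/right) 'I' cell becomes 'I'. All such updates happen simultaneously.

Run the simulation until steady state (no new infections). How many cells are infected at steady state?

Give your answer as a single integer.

Step 0 (initial): 2 infected
Step 1: +6 new -> 8 infected
Step 2: +9 new -> 17 infected
Step 3: +9 new -> 26 infected
Step 4: +6 new -> 32 infected
Step 5: +5 new -> 37 infected
Step 6: +2 new -> 39 infected
Step 7: +0 new -> 39 infected

Answer: 39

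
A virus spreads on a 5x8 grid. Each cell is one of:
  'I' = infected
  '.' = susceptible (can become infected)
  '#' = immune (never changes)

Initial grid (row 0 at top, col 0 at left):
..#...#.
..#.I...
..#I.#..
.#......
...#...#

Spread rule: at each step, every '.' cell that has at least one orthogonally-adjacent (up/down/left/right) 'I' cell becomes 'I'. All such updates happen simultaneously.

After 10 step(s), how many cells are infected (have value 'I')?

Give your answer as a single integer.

Step 0 (initial): 2 infected
Step 1: +5 new -> 7 infected
Step 2: +5 new -> 12 infected
Step 3: +5 new -> 17 infected
Step 4: +5 new -> 22 infected
Step 5: +3 new -> 25 infected
Step 6: +1 new -> 26 infected
Step 7: +1 new -> 27 infected
Step 8: +2 new -> 29 infected
Step 9: +2 new -> 31 infected
Step 10: +1 new -> 32 infected

Answer: 32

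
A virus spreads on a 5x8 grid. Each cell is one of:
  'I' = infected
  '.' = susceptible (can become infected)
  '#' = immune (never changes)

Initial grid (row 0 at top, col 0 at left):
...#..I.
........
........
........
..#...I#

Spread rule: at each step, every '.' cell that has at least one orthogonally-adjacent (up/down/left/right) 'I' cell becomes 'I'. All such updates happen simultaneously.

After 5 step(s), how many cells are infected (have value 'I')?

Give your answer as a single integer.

Answer: 25

Derivation:
Step 0 (initial): 2 infected
Step 1: +5 new -> 7 infected
Step 2: +7 new -> 14 infected
Step 3: +5 new -> 19 infected
Step 4: +3 new -> 22 infected
Step 5: +3 new -> 25 infected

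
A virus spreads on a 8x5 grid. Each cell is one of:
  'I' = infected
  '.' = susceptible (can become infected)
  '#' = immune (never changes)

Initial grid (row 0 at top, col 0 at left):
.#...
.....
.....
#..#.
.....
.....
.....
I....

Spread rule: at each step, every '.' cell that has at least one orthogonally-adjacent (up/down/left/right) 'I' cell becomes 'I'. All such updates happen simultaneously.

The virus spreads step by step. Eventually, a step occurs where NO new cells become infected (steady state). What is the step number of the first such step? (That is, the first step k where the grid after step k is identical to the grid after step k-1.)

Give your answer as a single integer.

Answer: 12

Derivation:
Step 0 (initial): 1 infected
Step 1: +2 new -> 3 infected
Step 2: +3 new -> 6 infected
Step 3: +4 new -> 10 infected
Step 4: +4 new -> 14 infected
Step 5: +4 new -> 18 infected
Step 6: +4 new -> 22 infected
Step 7: +4 new -> 26 infected
Step 8: +4 new -> 30 infected
Step 9: +4 new -> 34 infected
Step 10: +2 new -> 36 infected
Step 11: +1 new -> 37 infected
Step 12: +0 new -> 37 infected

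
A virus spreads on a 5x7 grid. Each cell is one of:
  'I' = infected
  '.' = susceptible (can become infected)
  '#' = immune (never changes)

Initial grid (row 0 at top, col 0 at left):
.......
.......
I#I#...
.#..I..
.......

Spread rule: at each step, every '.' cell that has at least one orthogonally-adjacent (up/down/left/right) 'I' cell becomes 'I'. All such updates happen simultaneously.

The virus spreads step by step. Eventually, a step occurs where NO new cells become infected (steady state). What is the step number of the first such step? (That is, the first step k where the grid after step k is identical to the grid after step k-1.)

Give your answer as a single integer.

Answer: 6

Derivation:
Step 0 (initial): 3 infected
Step 1: +8 new -> 11 infected
Step 2: +11 new -> 22 infected
Step 3: +7 new -> 29 infected
Step 4: +2 new -> 31 infected
Step 5: +1 new -> 32 infected
Step 6: +0 new -> 32 infected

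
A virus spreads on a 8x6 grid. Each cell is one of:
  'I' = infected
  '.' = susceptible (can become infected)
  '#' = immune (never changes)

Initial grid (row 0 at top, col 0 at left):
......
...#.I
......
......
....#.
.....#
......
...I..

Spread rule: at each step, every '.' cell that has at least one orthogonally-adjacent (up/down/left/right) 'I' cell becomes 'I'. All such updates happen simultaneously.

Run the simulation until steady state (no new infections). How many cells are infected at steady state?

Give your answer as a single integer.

Step 0 (initial): 2 infected
Step 1: +6 new -> 8 infected
Step 2: +8 new -> 16 infected
Step 3: +10 new -> 26 infected
Step 4: +6 new -> 32 infected
Step 5: +6 new -> 38 infected
Step 6: +5 new -> 43 infected
Step 7: +2 new -> 45 infected
Step 8: +0 new -> 45 infected

Answer: 45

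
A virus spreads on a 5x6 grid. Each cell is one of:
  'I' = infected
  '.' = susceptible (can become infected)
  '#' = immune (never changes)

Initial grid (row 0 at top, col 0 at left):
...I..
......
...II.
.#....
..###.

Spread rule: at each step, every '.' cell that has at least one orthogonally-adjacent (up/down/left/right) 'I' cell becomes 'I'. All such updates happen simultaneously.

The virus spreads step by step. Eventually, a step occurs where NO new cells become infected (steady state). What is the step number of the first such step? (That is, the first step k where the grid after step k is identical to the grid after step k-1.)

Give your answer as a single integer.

Step 0 (initial): 3 infected
Step 1: +8 new -> 11 infected
Step 2: +7 new -> 18 infected
Step 3: +4 new -> 22 infected
Step 4: +2 new -> 24 infected
Step 5: +1 new -> 25 infected
Step 6: +1 new -> 26 infected
Step 7: +0 new -> 26 infected

Answer: 7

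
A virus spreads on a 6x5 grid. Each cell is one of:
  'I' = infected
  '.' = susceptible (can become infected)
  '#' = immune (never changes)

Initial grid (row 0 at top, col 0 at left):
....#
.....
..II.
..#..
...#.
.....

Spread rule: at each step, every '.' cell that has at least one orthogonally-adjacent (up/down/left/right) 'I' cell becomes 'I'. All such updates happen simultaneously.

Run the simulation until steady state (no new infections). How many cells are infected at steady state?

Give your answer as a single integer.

Answer: 27

Derivation:
Step 0 (initial): 2 infected
Step 1: +5 new -> 7 infected
Step 2: +7 new -> 14 infected
Step 3: +5 new -> 19 infected
Step 4: +5 new -> 24 infected
Step 5: +3 new -> 27 infected
Step 6: +0 new -> 27 infected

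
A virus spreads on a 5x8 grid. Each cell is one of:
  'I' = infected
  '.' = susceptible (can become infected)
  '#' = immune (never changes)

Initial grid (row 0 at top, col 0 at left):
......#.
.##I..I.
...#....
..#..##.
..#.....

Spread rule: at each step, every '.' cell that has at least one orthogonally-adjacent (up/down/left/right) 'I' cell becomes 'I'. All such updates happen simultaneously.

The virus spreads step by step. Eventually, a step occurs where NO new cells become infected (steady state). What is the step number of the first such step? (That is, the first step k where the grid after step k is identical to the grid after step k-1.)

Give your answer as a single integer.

Answer: 10

Derivation:
Step 0 (initial): 2 infected
Step 1: +5 new -> 7 infected
Step 2: +7 new -> 14 infected
Step 3: +3 new -> 17 infected
Step 4: +4 new -> 21 infected
Step 5: +4 new -> 25 infected
Step 6: +1 new -> 26 infected
Step 7: +2 new -> 28 infected
Step 8: +3 new -> 31 infected
Step 9: +1 new -> 32 infected
Step 10: +0 new -> 32 infected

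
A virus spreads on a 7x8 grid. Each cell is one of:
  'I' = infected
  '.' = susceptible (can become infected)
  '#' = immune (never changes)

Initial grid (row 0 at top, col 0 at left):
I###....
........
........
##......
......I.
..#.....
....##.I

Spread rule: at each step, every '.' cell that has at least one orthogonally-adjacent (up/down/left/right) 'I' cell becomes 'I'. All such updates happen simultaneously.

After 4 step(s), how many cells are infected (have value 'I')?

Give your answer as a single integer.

Step 0 (initial): 3 infected
Step 1: +7 new -> 10 infected
Step 2: +7 new -> 17 infected
Step 3: +8 new -> 25 infected
Step 4: +9 new -> 34 infected

Answer: 34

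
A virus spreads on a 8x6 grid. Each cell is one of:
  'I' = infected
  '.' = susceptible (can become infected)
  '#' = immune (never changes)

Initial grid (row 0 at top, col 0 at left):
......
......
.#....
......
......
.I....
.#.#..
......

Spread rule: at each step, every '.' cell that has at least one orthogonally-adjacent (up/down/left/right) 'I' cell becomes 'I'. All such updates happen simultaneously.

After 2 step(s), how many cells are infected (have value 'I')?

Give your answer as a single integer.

Step 0 (initial): 1 infected
Step 1: +3 new -> 4 infected
Step 2: +6 new -> 10 infected

Answer: 10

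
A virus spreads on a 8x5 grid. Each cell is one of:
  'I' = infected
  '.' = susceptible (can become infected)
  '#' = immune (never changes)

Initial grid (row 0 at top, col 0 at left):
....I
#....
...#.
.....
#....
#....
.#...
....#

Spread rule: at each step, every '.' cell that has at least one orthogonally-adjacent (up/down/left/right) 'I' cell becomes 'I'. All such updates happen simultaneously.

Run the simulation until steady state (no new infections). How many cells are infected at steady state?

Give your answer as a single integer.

Answer: 34

Derivation:
Step 0 (initial): 1 infected
Step 1: +2 new -> 3 infected
Step 2: +3 new -> 6 infected
Step 3: +3 new -> 9 infected
Step 4: +5 new -> 14 infected
Step 5: +4 new -> 18 infected
Step 6: +5 new -> 23 infected
Step 7: +4 new -> 27 infected
Step 8: +3 new -> 30 infected
Step 9: +1 new -> 31 infected
Step 10: +1 new -> 32 infected
Step 11: +1 new -> 33 infected
Step 12: +1 new -> 34 infected
Step 13: +0 new -> 34 infected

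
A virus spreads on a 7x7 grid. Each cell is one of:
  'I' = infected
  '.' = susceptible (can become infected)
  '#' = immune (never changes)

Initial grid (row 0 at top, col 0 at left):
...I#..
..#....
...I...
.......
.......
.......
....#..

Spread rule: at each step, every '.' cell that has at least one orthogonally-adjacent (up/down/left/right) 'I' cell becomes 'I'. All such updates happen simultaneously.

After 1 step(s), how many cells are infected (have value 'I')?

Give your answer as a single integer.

Step 0 (initial): 2 infected
Step 1: +5 new -> 7 infected

Answer: 7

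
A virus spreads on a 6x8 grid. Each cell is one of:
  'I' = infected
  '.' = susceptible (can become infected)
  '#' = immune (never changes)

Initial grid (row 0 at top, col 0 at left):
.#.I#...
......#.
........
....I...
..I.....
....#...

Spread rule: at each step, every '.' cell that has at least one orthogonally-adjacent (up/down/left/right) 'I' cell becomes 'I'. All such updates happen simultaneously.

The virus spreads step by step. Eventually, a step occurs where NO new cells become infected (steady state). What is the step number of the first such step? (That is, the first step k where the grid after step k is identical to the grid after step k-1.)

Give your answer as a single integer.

Step 0 (initial): 3 infected
Step 1: +10 new -> 13 infected
Step 2: +11 new -> 24 infected
Step 3: +9 new -> 33 infected
Step 4: +6 new -> 39 infected
Step 5: +4 new -> 43 infected
Step 6: +1 new -> 44 infected
Step 7: +0 new -> 44 infected

Answer: 7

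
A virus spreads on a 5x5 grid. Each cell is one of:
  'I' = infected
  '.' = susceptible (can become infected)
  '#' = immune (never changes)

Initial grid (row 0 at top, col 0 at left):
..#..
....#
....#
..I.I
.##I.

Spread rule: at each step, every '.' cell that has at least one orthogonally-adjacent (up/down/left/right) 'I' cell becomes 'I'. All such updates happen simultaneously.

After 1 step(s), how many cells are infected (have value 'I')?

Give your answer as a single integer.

Step 0 (initial): 3 infected
Step 1: +4 new -> 7 infected

Answer: 7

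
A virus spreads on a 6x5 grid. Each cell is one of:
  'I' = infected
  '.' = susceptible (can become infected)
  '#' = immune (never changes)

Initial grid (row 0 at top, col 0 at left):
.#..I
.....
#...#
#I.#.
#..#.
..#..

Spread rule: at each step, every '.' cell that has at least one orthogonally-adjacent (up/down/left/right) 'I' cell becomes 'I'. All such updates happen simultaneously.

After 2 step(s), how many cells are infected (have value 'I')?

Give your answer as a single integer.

Step 0 (initial): 2 infected
Step 1: +5 new -> 7 infected
Step 2: +6 new -> 13 infected

Answer: 13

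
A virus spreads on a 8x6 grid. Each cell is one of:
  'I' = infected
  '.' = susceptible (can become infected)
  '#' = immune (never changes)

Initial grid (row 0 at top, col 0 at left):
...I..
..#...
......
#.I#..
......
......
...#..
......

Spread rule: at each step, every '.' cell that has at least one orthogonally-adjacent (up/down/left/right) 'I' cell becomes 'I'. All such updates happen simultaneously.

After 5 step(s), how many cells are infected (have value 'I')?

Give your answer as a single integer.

Step 0 (initial): 2 infected
Step 1: +6 new -> 8 infected
Step 2: +8 new -> 16 infected
Step 3: +10 new -> 26 infected
Step 4: +8 new -> 34 infected
Step 5: +6 new -> 40 infected

Answer: 40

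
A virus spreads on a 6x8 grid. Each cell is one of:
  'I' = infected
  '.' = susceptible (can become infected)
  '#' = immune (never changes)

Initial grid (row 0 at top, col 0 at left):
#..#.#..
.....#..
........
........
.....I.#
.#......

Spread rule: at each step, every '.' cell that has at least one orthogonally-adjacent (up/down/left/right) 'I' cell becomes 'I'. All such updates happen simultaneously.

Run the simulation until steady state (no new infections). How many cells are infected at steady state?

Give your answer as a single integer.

Step 0 (initial): 1 infected
Step 1: +4 new -> 5 infected
Step 2: +6 new -> 11 infected
Step 3: +7 new -> 18 infected
Step 4: +7 new -> 25 infected
Step 5: +7 new -> 32 infected
Step 6: +5 new -> 37 infected
Step 7: +3 new -> 40 infected
Step 8: +2 new -> 42 infected
Step 9: +0 new -> 42 infected

Answer: 42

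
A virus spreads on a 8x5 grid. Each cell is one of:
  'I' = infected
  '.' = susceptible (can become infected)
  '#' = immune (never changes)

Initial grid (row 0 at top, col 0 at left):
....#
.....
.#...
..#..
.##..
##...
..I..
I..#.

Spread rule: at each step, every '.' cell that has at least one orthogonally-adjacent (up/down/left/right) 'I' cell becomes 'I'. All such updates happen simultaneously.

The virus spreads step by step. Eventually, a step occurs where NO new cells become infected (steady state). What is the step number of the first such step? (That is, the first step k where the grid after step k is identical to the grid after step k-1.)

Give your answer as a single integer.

Answer: 13

Derivation:
Step 0 (initial): 2 infected
Step 1: +6 new -> 8 infected
Step 2: +2 new -> 10 infected
Step 3: +3 new -> 13 infected
Step 4: +2 new -> 15 infected
Step 5: +2 new -> 17 infected
Step 6: +3 new -> 20 infected
Step 7: +3 new -> 23 infected
Step 8: +2 new -> 25 infected
Step 9: +2 new -> 27 infected
Step 10: +2 new -> 29 infected
Step 11: +1 new -> 30 infected
Step 12: +2 new -> 32 infected
Step 13: +0 new -> 32 infected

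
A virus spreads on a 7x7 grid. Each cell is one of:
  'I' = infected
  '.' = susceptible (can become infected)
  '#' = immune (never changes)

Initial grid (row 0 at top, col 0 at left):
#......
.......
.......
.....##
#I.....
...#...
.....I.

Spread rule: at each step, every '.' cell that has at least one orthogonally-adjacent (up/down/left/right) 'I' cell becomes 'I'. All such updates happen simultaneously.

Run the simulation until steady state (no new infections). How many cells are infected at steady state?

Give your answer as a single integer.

Answer: 44

Derivation:
Step 0 (initial): 2 infected
Step 1: +6 new -> 8 infected
Step 2: +11 new -> 19 infected
Step 3: +8 new -> 27 infected
Step 4: +5 new -> 32 infected
Step 5: +3 new -> 35 infected
Step 6: +3 new -> 38 infected
Step 7: +3 new -> 41 infected
Step 8: +2 new -> 43 infected
Step 9: +1 new -> 44 infected
Step 10: +0 new -> 44 infected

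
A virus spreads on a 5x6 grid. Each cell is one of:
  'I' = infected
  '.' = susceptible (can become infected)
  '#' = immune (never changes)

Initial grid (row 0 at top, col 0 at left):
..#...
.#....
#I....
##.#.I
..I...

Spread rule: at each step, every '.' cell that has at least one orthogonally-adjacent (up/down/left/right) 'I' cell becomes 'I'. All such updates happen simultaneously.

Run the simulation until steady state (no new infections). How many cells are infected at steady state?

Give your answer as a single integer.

Step 0 (initial): 3 infected
Step 1: +7 new -> 10 infected
Step 2: +6 new -> 16 infected
Step 3: +3 new -> 19 infected
Step 4: +2 new -> 21 infected
Step 5: +0 new -> 21 infected

Answer: 21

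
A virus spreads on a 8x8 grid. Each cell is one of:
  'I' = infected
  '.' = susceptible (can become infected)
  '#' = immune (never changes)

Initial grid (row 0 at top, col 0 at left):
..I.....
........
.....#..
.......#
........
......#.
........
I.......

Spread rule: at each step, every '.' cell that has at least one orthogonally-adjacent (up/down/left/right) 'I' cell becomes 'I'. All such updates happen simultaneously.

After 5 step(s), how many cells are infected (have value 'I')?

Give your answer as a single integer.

Step 0 (initial): 2 infected
Step 1: +5 new -> 7 infected
Step 2: +8 new -> 15 infected
Step 3: +10 new -> 25 infected
Step 4: +12 new -> 37 infected
Step 5: +7 new -> 44 infected

Answer: 44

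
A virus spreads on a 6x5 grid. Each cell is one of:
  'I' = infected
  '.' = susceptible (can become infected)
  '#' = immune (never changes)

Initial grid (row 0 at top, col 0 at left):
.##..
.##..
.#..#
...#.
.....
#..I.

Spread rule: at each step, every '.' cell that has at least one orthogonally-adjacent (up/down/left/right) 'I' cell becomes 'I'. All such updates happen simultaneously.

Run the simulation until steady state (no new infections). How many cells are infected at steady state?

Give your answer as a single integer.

Step 0 (initial): 1 infected
Step 1: +3 new -> 4 infected
Step 2: +3 new -> 7 infected
Step 3: +3 new -> 10 infected
Step 4: +3 new -> 13 infected
Step 5: +2 new -> 15 infected
Step 6: +2 new -> 17 infected
Step 7: +3 new -> 20 infected
Step 8: +2 new -> 22 infected
Step 9: +0 new -> 22 infected

Answer: 22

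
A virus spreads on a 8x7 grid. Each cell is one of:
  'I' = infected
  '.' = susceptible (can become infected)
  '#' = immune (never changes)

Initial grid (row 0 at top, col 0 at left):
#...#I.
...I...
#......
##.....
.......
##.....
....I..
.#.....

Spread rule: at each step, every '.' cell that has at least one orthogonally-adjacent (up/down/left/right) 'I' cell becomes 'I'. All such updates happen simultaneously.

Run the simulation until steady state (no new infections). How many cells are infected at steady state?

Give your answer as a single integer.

Answer: 48

Derivation:
Step 0 (initial): 3 infected
Step 1: +10 new -> 13 infected
Step 2: +14 new -> 27 infected
Step 3: +14 new -> 41 infected
Step 4: +4 new -> 45 infected
Step 5: +2 new -> 47 infected
Step 6: +1 new -> 48 infected
Step 7: +0 new -> 48 infected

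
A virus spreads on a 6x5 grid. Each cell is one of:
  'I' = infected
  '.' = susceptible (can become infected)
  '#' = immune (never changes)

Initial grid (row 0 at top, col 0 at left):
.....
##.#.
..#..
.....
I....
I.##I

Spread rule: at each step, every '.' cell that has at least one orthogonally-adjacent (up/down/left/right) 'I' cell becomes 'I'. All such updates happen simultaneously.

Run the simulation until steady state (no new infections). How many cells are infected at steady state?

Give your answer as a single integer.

Answer: 24

Derivation:
Step 0 (initial): 3 infected
Step 1: +4 new -> 7 infected
Step 2: +5 new -> 12 infected
Step 3: +4 new -> 16 infected
Step 4: +2 new -> 18 infected
Step 5: +1 new -> 19 infected
Step 6: +1 new -> 20 infected
Step 7: +1 new -> 21 infected
Step 8: +2 new -> 23 infected
Step 9: +1 new -> 24 infected
Step 10: +0 new -> 24 infected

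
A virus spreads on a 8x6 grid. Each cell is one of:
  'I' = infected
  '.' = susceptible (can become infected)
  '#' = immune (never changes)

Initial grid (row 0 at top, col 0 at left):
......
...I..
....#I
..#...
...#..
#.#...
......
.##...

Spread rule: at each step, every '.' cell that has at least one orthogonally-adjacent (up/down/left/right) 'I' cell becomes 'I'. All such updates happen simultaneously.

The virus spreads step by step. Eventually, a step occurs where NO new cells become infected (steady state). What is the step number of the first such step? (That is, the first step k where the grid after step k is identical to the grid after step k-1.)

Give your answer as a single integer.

Step 0 (initial): 2 infected
Step 1: +6 new -> 8 infected
Step 2: +8 new -> 16 infected
Step 3: +5 new -> 21 infected
Step 4: +5 new -> 26 infected
Step 5: +5 new -> 31 infected
Step 6: +5 new -> 36 infected
Step 7: +3 new -> 39 infected
Step 8: +1 new -> 40 infected
Step 9: +1 new -> 41 infected
Step 10: +0 new -> 41 infected

Answer: 10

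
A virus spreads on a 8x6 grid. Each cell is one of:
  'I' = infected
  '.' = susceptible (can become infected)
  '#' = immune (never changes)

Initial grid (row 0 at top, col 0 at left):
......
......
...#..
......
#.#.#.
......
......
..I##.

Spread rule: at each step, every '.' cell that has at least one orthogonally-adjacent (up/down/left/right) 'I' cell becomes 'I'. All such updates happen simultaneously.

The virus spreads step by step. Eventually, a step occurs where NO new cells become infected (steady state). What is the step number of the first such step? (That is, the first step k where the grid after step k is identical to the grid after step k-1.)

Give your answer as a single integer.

Answer: 11

Derivation:
Step 0 (initial): 1 infected
Step 1: +2 new -> 3 infected
Step 2: +4 new -> 7 infected
Step 3: +4 new -> 11 infected
Step 4: +5 new -> 16 infected
Step 5: +4 new -> 20 infected
Step 6: +5 new -> 25 infected
Step 7: +5 new -> 30 infected
Step 8: +5 new -> 35 infected
Step 9: +5 new -> 40 infected
Step 10: +2 new -> 42 infected
Step 11: +0 new -> 42 infected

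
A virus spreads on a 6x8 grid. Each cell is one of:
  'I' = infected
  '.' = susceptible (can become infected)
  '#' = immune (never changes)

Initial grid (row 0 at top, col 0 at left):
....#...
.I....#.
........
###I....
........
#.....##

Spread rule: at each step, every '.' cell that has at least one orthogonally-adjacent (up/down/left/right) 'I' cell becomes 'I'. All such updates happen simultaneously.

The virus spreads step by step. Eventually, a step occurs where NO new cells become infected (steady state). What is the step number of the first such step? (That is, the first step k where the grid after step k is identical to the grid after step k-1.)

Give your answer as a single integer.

Step 0 (initial): 2 infected
Step 1: +7 new -> 9 infected
Step 2: +10 new -> 19 infected
Step 3: +8 new -> 27 infected
Step 4: +7 new -> 34 infected
Step 5: +3 new -> 37 infected
Step 6: +2 new -> 39 infected
Step 7: +1 new -> 40 infected
Step 8: +0 new -> 40 infected

Answer: 8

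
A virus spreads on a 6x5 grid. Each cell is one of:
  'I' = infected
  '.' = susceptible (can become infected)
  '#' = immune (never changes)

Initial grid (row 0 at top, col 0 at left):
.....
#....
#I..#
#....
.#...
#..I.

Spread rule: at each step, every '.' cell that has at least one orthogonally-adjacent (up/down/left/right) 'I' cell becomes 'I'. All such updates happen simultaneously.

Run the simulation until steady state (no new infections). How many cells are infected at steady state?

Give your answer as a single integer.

Step 0 (initial): 2 infected
Step 1: +6 new -> 8 infected
Step 2: +8 new -> 16 infected
Step 3: +4 new -> 20 infected
Step 4: +2 new -> 22 infected
Step 5: +1 new -> 23 infected
Step 6: +0 new -> 23 infected

Answer: 23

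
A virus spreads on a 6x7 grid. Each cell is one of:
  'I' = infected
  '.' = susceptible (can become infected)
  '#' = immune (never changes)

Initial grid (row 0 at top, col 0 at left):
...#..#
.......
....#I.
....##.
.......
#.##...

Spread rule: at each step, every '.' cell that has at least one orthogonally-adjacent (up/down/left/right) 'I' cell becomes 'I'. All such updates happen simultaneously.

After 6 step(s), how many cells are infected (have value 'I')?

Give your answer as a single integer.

Step 0 (initial): 1 infected
Step 1: +2 new -> 3 infected
Step 2: +4 new -> 7 infected
Step 3: +3 new -> 10 infected
Step 4: +4 new -> 14 infected
Step 5: +6 new -> 20 infected
Step 6: +6 new -> 26 infected

Answer: 26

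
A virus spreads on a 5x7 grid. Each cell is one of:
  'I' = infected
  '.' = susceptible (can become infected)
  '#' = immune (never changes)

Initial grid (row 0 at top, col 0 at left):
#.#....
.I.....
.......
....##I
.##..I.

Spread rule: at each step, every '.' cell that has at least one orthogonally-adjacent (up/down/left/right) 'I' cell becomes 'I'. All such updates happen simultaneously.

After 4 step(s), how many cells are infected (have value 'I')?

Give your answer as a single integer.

Answer: 29

Derivation:
Step 0 (initial): 3 infected
Step 1: +7 new -> 10 infected
Step 2: +7 new -> 17 infected
Step 3: +9 new -> 26 infected
Step 4: +3 new -> 29 infected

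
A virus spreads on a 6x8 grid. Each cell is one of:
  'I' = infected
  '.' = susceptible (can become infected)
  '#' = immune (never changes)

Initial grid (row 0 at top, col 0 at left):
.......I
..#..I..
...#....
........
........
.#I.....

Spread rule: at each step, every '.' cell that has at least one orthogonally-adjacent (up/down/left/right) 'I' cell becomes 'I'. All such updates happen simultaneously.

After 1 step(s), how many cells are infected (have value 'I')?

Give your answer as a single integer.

Step 0 (initial): 3 infected
Step 1: +8 new -> 11 infected

Answer: 11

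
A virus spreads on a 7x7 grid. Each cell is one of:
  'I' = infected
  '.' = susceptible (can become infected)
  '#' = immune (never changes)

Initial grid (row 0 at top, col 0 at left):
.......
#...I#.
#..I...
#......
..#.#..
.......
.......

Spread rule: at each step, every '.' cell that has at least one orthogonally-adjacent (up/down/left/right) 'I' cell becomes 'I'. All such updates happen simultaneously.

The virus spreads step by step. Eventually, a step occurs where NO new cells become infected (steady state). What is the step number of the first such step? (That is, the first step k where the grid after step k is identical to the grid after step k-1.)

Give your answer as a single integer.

Answer: 8

Derivation:
Step 0 (initial): 2 infected
Step 1: +5 new -> 7 infected
Step 2: +8 new -> 15 infected
Step 3: +7 new -> 22 infected
Step 4: +8 new -> 30 infected
Step 5: +7 new -> 37 infected
Step 6: +4 new -> 41 infected
Step 7: +2 new -> 43 infected
Step 8: +0 new -> 43 infected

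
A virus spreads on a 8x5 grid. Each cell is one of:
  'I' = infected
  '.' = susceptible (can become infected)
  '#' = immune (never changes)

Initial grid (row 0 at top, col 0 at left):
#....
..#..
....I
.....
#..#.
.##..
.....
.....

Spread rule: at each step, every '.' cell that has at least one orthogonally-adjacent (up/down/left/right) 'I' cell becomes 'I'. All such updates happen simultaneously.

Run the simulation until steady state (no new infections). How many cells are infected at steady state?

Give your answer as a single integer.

Step 0 (initial): 1 infected
Step 1: +3 new -> 4 infected
Step 2: +5 new -> 9 infected
Step 3: +4 new -> 13 infected
Step 4: +7 new -> 20 infected
Step 5: +6 new -> 26 infected
Step 6: +2 new -> 28 infected
Step 7: +2 new -> 30 infected
Step 8: +2 new -> 32 infected
Step 9: +2 new -> 34 infected
Step 10: +0 new -> 34 infected

Answer: 34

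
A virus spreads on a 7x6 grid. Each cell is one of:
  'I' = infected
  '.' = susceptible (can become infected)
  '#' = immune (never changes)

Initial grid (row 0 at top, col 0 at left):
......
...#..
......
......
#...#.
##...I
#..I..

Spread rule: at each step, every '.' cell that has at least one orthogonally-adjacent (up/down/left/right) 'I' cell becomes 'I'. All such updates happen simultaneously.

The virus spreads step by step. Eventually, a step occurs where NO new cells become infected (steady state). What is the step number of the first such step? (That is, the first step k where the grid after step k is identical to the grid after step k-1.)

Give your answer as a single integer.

Answer: 10

Derivation:
Step 0 (initial): 2 infected
Step 1: +6 new -> 8 infected
Step 2: +4 new -> 12 infected
Step 3: +4 new -> 16 infected
Step 4: +5 new -> 21 infected
Step 5: +4 new -> 25 infected
Step 6: +4 new -> 29 infected
Step 7: +4 new -> 33 infected
Step 8: +2 new -> 35 infected
Step 9: +1 new -> 36 infected
Step 10: +0 new -> 36 infected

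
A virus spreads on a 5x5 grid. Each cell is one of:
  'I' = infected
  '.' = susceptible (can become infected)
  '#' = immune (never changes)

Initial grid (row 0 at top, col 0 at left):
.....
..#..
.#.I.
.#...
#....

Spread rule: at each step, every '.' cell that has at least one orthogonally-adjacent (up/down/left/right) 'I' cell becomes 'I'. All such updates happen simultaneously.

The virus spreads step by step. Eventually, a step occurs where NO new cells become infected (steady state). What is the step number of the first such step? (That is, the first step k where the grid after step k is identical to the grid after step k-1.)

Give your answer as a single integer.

Answer: 9

Derivation:
Step 0 (initial): 1 infected
Step 1: +4 new -> 5 infected
Step 2: +5 new -> 10 infected
Step 3: +4 new -> 14 infected
Step 4: +2 new -> 16 infected
Step 5: +2 new -> 18 infected
Step 6: +1 new -> 19 infected
Step 7: +1 new -> 20 infected
Step 8: +1 new -> 21 infected
Step 9: +0 new -> 21 infected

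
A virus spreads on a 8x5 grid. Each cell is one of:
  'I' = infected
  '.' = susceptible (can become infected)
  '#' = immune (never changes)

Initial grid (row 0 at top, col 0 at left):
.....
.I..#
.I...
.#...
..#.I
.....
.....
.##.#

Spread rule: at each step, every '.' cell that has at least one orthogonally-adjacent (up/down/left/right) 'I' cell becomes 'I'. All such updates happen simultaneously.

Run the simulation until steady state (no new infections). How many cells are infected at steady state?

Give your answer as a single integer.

Answer: 34

Derivation:
Step 0 (initial): 3 infected
Step 1: +8 new -> 11 infected
Step 2: +10 new -> 21 infected
Step 3: +4 new -> 25 infected
Step 4: +6 new -> 31 infected
Step 5: +2 new -> 33 infected
Step 6: +1 new -> 34 infected
Step 7: +0 new -> 34 infected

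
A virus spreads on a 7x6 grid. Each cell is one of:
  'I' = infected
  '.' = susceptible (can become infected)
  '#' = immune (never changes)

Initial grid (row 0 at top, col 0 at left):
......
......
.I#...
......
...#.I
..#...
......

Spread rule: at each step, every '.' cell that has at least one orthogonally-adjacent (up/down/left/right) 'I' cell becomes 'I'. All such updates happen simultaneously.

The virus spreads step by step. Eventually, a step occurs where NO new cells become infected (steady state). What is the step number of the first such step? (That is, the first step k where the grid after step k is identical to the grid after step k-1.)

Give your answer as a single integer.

Answer: 6

Derivation:
Step 0 (initial): 2 infected
Step 1: +6 new -> 8 infected
Step 2: +10 new -> 18 infected
Step 3: +11 new -> 29 infected
Step 4: +7 new -> 36 infected
Step 5: +3 new -> 39 infected
Step 6: +0 new -> 39 infected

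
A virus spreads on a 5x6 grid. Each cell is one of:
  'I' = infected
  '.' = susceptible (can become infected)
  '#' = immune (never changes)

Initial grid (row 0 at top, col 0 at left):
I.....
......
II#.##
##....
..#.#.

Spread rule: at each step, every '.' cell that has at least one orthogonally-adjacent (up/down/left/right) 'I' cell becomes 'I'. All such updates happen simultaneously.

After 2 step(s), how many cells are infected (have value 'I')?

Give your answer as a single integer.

Answer: 8

Derivation:
Step 0 (initial): 3 infected
Step 1: +3 new -> 6 infected
Step 2: +2 new -> 8 infected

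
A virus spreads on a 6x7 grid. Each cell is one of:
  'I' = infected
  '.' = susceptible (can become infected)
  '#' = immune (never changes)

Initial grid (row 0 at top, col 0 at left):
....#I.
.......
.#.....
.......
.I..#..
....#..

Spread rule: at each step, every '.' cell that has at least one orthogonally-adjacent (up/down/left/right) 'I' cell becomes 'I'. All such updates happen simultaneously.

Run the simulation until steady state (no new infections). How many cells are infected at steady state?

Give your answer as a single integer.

Answer: 38

Derivation:
Step 0 (initial): 2 infected
Step 1: +6 new -> 8 infected
Step 2: +8 new -> 16 infected
Step 3: +8 new -> 24 infected
Step 4: +7 new -> 31 infected
Step 5: +5 new -> 36 infected
Step 6: +2 new -> 38 infected
Step 7: +0 new -> 38 infected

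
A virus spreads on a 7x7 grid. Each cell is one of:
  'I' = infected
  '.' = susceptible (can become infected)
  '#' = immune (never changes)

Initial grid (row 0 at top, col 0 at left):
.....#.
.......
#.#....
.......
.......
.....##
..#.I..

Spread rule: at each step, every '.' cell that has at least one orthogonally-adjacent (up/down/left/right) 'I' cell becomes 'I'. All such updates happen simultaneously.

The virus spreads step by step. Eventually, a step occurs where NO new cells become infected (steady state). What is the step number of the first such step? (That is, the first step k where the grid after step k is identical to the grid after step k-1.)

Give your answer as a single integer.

Answer: 11

Derivation:
Step 0 (initial): 1 infected
Step 1: +3 new -> 4 infected
Step 2: +3 new -> 7 infected
Step 3: +4 new -> 11 infected
Step 4: +6 new -> 17 infected
Step 5: +8 new -> 25 infected
Step 6: +7 new -> 32 infected
Step 7: +5 new -> 37 infected
Step 8: +3 new -> 40 infected
Step 9: +2 new -> 42 infected
Step 10: +1 new -> 43 infected
Step 11: +0 new -> 43 infected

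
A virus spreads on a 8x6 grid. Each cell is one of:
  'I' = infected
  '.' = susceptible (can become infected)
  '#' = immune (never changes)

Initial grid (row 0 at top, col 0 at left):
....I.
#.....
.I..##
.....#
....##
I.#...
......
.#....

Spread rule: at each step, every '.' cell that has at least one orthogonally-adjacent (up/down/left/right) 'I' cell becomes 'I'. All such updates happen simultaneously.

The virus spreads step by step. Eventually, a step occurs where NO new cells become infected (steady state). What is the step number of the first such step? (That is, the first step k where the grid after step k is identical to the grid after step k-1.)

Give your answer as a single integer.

Answer: 8

Derivation:
Step 0 (initial): 3 infected
Step 1: +10 new -> 13 infected
Step 2: +11 new -> 24 infected
Step 3: +4 new -> 28 infected
Step 4: +4 new -> 32 infected
Step 5: +3 new -> 35 infected
Step 6: +3 new -> 38 infected
Step 7: +2 new -> 40 infected
Step 8: +0 new -> 40 infected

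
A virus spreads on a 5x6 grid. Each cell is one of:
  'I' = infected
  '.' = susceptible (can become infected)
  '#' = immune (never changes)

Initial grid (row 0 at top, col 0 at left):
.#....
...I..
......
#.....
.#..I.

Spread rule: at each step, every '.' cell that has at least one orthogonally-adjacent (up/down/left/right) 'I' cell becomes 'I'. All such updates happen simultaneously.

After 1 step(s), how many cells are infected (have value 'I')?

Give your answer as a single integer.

Answer: 9

Derivation:
Step 0 (initial): 2 infected
Step 1: +7 new -> 9 infected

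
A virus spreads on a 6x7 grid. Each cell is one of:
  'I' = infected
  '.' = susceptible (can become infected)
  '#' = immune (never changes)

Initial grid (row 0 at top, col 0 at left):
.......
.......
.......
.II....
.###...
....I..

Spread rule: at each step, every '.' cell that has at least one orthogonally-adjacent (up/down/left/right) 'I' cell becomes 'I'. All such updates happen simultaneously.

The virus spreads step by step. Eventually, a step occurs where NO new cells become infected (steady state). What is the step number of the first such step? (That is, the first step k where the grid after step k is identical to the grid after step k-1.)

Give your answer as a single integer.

Step 0 (initial): 3 infected
Step 1: +7 new -> 10 infected
Step 2: +9 new -> 19 infected
Step 3: +9 new -> 28 infected
Step 4: +5 new -> 33 infected
Step 5: +3 new -> 36 infected
Step 6: +2 new -> 38 infected
Step 7: +1 new -> 39 infected
Step 8: +0 new -> 39 infected

Answer: 8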